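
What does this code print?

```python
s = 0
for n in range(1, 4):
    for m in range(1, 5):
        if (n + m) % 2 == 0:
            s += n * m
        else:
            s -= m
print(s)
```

n=1,m=1: even sum, s = 0+1 = 1
n=1,m=2: odd sum, s = 1-2 = -1
n=1,m=3: even sum, s = (-1)+3 = 2
n=1,m=4: odd sum, s = 2-4 = -2
n=2,m=1: odd sum, s = (-2)-1 = -3
n=2,m=2: even sum, s = (-3)+4 = 1
n=2,m=3: odd sum, s = 1-3 = -2
n=2,m=4: even sum, s = (-2)+8 = 6
n=3,m=1: even sum, s = 6+3 = 9
n=3,m=2: odd sum, s = 9-2 = 7
n=3,m=3: even sum, s = 7+9 = 16
n=3,m=4: odd sum, s = 16-4 = 12

12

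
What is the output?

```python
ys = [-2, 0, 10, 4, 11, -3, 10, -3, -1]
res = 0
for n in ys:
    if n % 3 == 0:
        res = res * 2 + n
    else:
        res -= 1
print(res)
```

n=-2: not %3==0, res = 0-1 = -1
n=0: %3==0, res = (-1)*2+0 = -2
n=10: not %3==0, res = (-2)-1 = -3
n=4: not %3==0, res = (-3)-1 = -4
n=11: not %3==0, res = (-4)-1 = -5
n=-3: %3==0, res = (-5)*2+(-3) = -13
n=10: not %3==0, res = (-13)-1 = -14
n=-3: %3==0, res = (-14)*2+(-3) = -31
n=-1: not %3==0, res = (-31)-1 = -32

-32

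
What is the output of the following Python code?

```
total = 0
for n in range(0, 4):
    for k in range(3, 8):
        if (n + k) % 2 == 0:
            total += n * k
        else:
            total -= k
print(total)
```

n=0,k=3: odd sum, total = 0-3 = -3
n=0,k=4: even sum, total = (-3)+0 = -3
n=0,k=5: odd sum, total = (-3)-5 = -8
n=0,k=6: even sum, total = (-8)+0 = -8
n=0,k=7: odd sum, total = (-8)-7 = -15
n=1,k=3: even sum, total = (-15)+3 = -12
n=1,k=4: odd sum, total = (-12)-4 = -16
n=1,k=5: even sum, total = (-16)+5 = -11
n=1,k=6: odd sum, total = (-11)-6 = -17
n=1,k=7: even sum, total = (-17)+7 = -10
n=2,k=3: odd sum, total = (-10)-3 = -13
n=2,k=4: even sum, total = (-13)+8 = -5
n=2,k=5: odd sum, total = (-5)-5 = -10
n=2,k=6: even sum, total = (-10)+12 = 2
n=2,k=7: odd sum, total = 2-7 = -5
n=3,k=3: even sum, total = (-5)+9 = 4
n=3,k=4: odd sum, total = 4-4 = 0
n=3,k=5: even sum, total = 0+15 = 15
n=3,k=6: odd sum, total = 15-6 = 9
n=3,k=7: even sum, total = 9+21 = 30

30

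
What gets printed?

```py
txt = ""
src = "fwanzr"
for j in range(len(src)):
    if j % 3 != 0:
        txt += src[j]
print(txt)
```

wazr

j=0: skip
j=1: add 'w' → 'w'
j=2: add 'a' → 'wa'
j=3: skip
j=4: add 'z' → 'waz'
j=5: add 'r' → 'wazr'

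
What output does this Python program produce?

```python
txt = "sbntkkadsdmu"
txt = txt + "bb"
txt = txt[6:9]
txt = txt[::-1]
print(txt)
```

+ 'bb' → 'sbntkkadsdmubb'
slice [6:9] → 'ads'
reverse → 'sda'

sda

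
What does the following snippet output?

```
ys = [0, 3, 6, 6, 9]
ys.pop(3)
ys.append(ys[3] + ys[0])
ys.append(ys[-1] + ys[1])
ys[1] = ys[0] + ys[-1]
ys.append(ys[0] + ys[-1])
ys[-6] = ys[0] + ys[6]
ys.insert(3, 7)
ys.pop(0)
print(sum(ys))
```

pop(3) removes 6 → [0, 3, 6, 9]
append ys[3]+ys[0] = 9+0 = 9 → [0, 3, 6, 9, 9]
append ys[-1]+ys[1] = 9+3 = 12 → [0, 3, 6, 9, 9, 12]
ys[1] = ys[0]+ys[-1] = 0+12 = 12 → [0, 12, 6, 9, 9, 12]
append ys[0]+ys[-1] = 0+12 = 12 → [0, 12, 6, 9, 9, 12, 12]
ys[-6] = ys[0]+ys[6] = 0+12 = 12 → [0, 12, 6, 9, 9, 12, 12]
insert 7 at 3 → [0, 12, 6, 7, 9, 9, 12, 12]
pop(0) removes 0 → [12, 6, 7, 9, 9, 12, 12]
sum = 67

67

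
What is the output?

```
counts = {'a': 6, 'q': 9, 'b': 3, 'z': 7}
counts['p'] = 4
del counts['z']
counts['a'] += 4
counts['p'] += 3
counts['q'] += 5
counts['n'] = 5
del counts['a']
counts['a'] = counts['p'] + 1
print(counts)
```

counts['p'] = 4 → {'a': 6, 'q': 9, 'b': 3, 'z': 7, 'p': 4}
del 'z' → {'a': 6, 'q': 9, 'b': 3, 'p': 4}
counts['a'] = 6+4 = 10 → {'a': 10, 'q': 9, 'b': 3, 'p': 4}
counts['p'] = 4+3 = 7 → {'a': 10, 'q': 9, 'b': 3, 'p': 7}
counts['q'] = 9+5 = 14 → {'a': 10, 'q': 14, 'b': 3, 'p': 7}
counts['n'] = 5 → {'a': 10, 'q': 14, 'b': 3, 'p': 7, 'n': 5}
del 'a' → {'q': 14, 'b': 3, 'p': 7, 'n': 5}
counts['a'] = counts['p']+1 = 8 → {'q': 14, 'b': 3, 'p': 7, 'n': 5, 'a': 8}

{'q': 14, 'b': 3, 'p': 7, 'n': 5, 'a': 8}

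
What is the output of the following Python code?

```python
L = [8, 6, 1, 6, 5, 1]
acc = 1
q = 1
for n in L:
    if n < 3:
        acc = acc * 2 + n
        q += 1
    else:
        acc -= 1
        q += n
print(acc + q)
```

23

n=8: not <3, acc = 1-1 = 0; q=9
n=6: not <3, acc = 0-1 = -1; q=15
n=1: <3, acc = (-1)*2+1 = -1; q=16
n=6: not <3, acc = (-1)-1 = -2; q=22
n=5: not <3, acc = (-2)-1 = -3; q=27
n=1: <3, acc = (-3)*2+1 = -5; q=28
acc+q = (-5)+28 = 23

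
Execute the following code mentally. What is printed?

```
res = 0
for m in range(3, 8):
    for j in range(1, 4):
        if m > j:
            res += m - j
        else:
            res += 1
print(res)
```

m=3,j=1: 3>1, res = 0+2 = 2
m=3,j=2: 3>2, res = 2+1 = 3
m=3,j=3: not 3>3, res = 3+1 = 4
m=4,j=1: 4>1, res = 4+3 = 7
m=4,j=2: 4>2, res = 7+2 = 9
m=4,j=3: 4>3, res = 9+1 = 10
m=5,j=1: 5>1, res = 10+4 = 14
m=5,j=2: 5>2, res = 14+3 = 17
m=5,j=3: 5>3, res = 17+2 = 19
m=6,j=1: 6>1, res = 19+5 = 24
m=6,j=2: 6>2, res = 24+4 = 28
m=6,j=3: 6>3, res = 28+3 = 31
m=7,j=1: 7>1, res = 31+6 = 37
m=7,j=2: 7>2, res = 37+5 = 42
m=7,j=3: 7>3, res = 42+4 = 46

46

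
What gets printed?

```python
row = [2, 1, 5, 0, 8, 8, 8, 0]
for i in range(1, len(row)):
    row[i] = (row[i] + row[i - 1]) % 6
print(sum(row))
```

17

i=1: row[1] = (1+2)%6 = 3 → [2, 3, 5, 0, 8, 8, 8, 0]
i=2: row[2] = (5+3)%6 = 2 → [2, 3, 2, 0, 8, 8, 8, 0]
i=3: row[3] = (0+2)%6 = 2 → [2, 3, 2, 2, 8, 8, 8, 0]
i=4: row[4] = (8+2)%6 = 4 → [2, 3, 2, 2, 4, 8, 8, 0]
i=5: row[5] = (8+4)%6 = 0 → [2, 3, 2, 2, 4, 0, 8, 0]
i=6: row[6] = (8+0)%6 = 2 → [2, 3, 2, 2, 4, 0, 2, 0]
i=7: row[7] = (0+2)%6 = 2 → [2, 3, 2, 2, 4, 0, 2, 2]
sum = 17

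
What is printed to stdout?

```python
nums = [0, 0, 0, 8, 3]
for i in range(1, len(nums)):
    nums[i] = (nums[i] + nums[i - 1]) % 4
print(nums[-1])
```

i=1: nums[1] = (0+0)%4 = 0 → [0, 0, 0, 8, 3]
i=2: nums[2] = (0+0)%4 = 0 → [0, 0, 0, 8, 3]
i=3: nums[3] = (8+0)%4 = 0 → [0, 0, 0, 0, 3]
i=4: nums[4] = (3+0)%4 = 3 → [0, 0, 0, 0, 3]

3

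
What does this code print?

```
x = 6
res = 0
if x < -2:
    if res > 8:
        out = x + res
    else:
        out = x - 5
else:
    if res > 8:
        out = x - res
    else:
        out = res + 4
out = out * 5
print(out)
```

x=6, res=0
x < -2 is False; res > 8 is False
→ out = res + 4 = 4
out = 4*5 = 20

20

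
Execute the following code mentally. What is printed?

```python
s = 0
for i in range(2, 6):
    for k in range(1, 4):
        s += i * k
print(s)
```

84

i=2,k=1: s = 0+2 = 2
i=2,k=2: s = 2+4 = 6
i=2,k=3: s = 6+6 = 12
i=3,k=1: s = 12+3 = 15
i=3,k=2: s = 15+6 = 21
i=3,k=3: s = 21+9 = 30
i=4,k=1: s = 30+4 = 34
i=4,k=2: s = 34+8 = 42
i=4,k=3: s = 42+12 = 54
i=5,k=1: s = 54+5 = 59
i=5,k=2: s = 59+10 = 69
i=5,k=3: s = 69+15 = 84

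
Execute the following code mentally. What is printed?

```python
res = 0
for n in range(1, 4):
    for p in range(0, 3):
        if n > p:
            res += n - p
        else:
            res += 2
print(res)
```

n=1,p=0: 1>0, res = 0+1 = 1
n=1,p=1: not 1>1, res = 1+2 = 3
n=1,p=2: not 1>2, res = 3+2 = 5
n=2,p=0: 2>0, res = 5+2 = 7
n=2,p=1: 2>1, res = 7+1 = 8
n=2,p=2: not 2>2, res = 8+2 = 10
n=3,p=0: 3>0, res = 10+3 = 13
n=3,p=1: 3>1, res = 13+2 = 15
n=3,p=2: 3>2, res = 15+1 = 16

16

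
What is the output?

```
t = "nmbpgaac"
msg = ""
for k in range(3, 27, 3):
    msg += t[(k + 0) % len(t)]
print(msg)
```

pamgcban

k=3: add t[3]='p' → 'p'
k=6: add t[6]='a' → 'pa'
k=9: add t[1]='m' → 'pam'
k=12: add t[4]='g' → 'pamg'
k=15: add t[7]='c' → 'pamgc'
k=18: add t[2]='b' → 'pamgcb'
k=21: add t[5]='a' → 'pamgcba'
k=24: add t[0]='n' → 'pamgcban'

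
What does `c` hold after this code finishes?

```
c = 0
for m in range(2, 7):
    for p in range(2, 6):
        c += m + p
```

150

m=2,p=2: c = 0+4 = 4
m=2,p=3: c = 4+5 = 9
m=2,p=4: c = 9+6 = 15
m=2,p=5: c = 15+7 = 22
m=3,p=2: c = 22+5 = 27
m=3,p=3: c = 27+6 = 33
m=3,p=4: c = 33+7 = 40
m=3,p=5: c = 40+8 = 48
m=4,p=2: c = 48+6 = 54
m=4,p=3: c = 54+7 = 61
m=4,p=4: c = 61+8 = 69
m=4,p=5: c = 69+9 = 78
m=5,p=2: c = 78+7 = 85
m=5,p=3: c = 85+8 = 93
m=5,p=4: c = 93+9 = 102
m=5,p=5: c = 102+10 = 112
m=6,p=2: c = 112+8 = 120
m=6,p=3: c = 120+9 = 129
m=6,p=4: c = 129+10 = 139
m=6,p=5: c = 139+11 = 150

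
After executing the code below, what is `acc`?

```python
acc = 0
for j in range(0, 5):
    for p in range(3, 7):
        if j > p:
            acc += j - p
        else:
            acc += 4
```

j=0,p=3: not 0>3, acc = 0+4 = 4
j=0,p=4: not 0>4, acc = 4+4 = 8
j=0,p=5: not 0>5, acc = 8+4 = 12
j=0,p=6: not 0>6, acc = 12+4 = 16
j=1,p=3: not 1>3, acc = 16+4 = 20
j=1,p=4: not 1>4, acc = 20+4 = 24
j=1,p=5: not 1>5, acc = 24+4 = 28
j=1,p=6: not 1>6, acc = 28+4 = 32
j=2,p=3: not 2>3, acc = 32+4 = 36
j=2,p=4: not 2>4, acc = 36+4 = 40
j=2,p=5: not 2>5, acc = 40+4 = 44
j=2,p=6: not 2>6, acc = 44+4 = 48
j=3,p=3: not 3>3, acc = 48+4 = 52
j=3,p=4: not 3>4, acc = 52+4 = 56
j=3,p=5: not 3>5, acc = 56+4 = 60
j=3,p=6: not 3>6, acc = 60+4 = 64
j=4,p=3: 4>3, acc = 64+1 = 65
j=4,p=4: not 4>4, acc = 65+4 = 69
j=4,p=5: not 4>5, acc = 69+4 = 73
j=4,p=6: not 4>6, acc = 73+4 = 77

77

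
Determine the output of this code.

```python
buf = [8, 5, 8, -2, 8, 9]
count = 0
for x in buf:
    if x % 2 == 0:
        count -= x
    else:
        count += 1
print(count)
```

x=8: even, count = 0-8 = -8
x=5: not even, count = (-8)+1 = -7
x=8: even, count = (-7)-8 = -15
x=-2: even, count = (-15)-(-2) = -13
x=8: even, count = (-13)-8 = -21
x=9: not even, count = (-21)+1 = -20

-20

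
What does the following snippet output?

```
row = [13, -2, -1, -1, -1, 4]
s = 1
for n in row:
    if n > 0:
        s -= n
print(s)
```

-16

n=13: >0, s = 1-13 = -12
n=-2: not >0
n=-1: not >0
n=-1: not >0
n=-1: not >0
n=4: >0, s = (-12)-4 = -16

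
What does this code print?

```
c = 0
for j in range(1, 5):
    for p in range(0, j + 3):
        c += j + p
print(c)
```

j=1,p=0: c = 0+1 = 1
j=1,p=1: c = 1+2 = 3
j=1,p=2: c = 3+3 = 6
j=1,p=3: c = 6+4 = 10
j=2,p=0: c = 10+2 = 12
j=2,p=1: c = 12+3 = 15
j=2,p=2: c = 15+4 = 19
j=2,p=3: c = 19+5 = 24
j=2,p=4: c = 24+6 = 30
j=3,p=0: c = 30+3 = 33
j=3,p=1: c = 33+4 = 37
j=3,p=2: c = 37+5 = 42
j=3,p=3: c = 42+6 = 48
j=3,p=4: c = 48+7 = 55
j=3,p=5: c = 55+8 = 63
j=4,p=0: c = 63+4 = 67
j=4,p=1: c = 67+5 = 72
j=4,p=2: c = 72+6 = 78
j=4,p=3: c = 78+7 = 85
j=4,p=4: c = 85+8 = 93
j=4,p=5: c = 93+9 = 102
j=4,p=6: c = 102+10 = 112

112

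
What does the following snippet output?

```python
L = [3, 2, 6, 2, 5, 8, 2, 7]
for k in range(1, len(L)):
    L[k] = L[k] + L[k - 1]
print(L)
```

[3, 5, 11, 13, 18, 26, 28, 35]

k=1: L[1] = 2+3 = 5 → [3, 5, 6, 2, 5, 8, 2, 7]
k=2: L[2] = 6+5 = 11 → [3, 5, 11, 2, 5, 8, 2, 7]
k=3: L[3] = 2+11 = 13 → [3, 5, 11, 13, 5, 8, 2, 7]
k=4: L[4] = 5+13 = 18 → [3, 5, 11, 13, 18, 8, 2, 7]
k=5: L[5] = 8+18 = 26 → [3, 5, 11, 13, 18, 26, 2, 7]
k=6: L[6] = 2+26 = 28 → [3, 5, 11, 13, 18, 26, 28, 7]
k=7: L[7] = 7+28 = 35 → [3, 5, 11, 13, 18, 26, 28, 35]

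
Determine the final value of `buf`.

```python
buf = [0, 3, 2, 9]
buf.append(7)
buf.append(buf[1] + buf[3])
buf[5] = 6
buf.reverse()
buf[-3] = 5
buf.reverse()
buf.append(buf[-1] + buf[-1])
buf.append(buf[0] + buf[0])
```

[0, 3, 5, 9, 7, 6, 12, 0]

append 7 → [0, 3, 2, 9, 7]
append buf[1]+buf[3] = 3+9 = 12 → [0, 3, 2, 9, 7, 12]
buf[5] = 6 → [0, 3, 2, 9, 7, 6]
reverse → [6, 7, 9, 2, 3, 0]
buf[-3] = 5 → [6, 7, 9, 5, 3, 0]
reverse → [0, 3, 5, 9, 7, 6]
append buf[-1]+buf[-1] = 6+6 = 12 → [0, 3, 5, 9, 7, 6, 12]
append buf[0]+buf[0] = 0+0 = 0 → [0, 3, 5, 9, 7, 6, 12, 0]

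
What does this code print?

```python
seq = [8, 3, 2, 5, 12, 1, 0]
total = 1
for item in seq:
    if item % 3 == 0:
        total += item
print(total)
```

item=8: not %3==0
item=3: %3==0, total = 1+3 = 4
item=2: not %3==0
item=5: not %3==0
item=12: %3==0, total = 4+12 = 16
item=1: not %3==0
item=0: %3==0, total = 16+0 = 16

16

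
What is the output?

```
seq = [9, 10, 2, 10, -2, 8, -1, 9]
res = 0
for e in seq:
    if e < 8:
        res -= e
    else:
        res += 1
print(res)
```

6

e=9: not <8, res = 0+1 = 1
e=10: not <8, res = 1+1 = 2
e=2: <8, res = 2-2 = 0
e=10: not <8, res = 0+1 = 1
e=-2: <8, res = 1-(-2) = 3
e=8: not <8, res = 3+1 = 4
e=-1: <8, res = 4-(-1) = 5
e=9: not <8, res = 5+1 = 6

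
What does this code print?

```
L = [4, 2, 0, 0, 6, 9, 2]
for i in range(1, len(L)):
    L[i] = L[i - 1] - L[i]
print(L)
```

i=1: L[1] = 4-2 = 2 → [4, 2, 0, 0, 6, 9, 2]
i=2: L[2] = 2-0 = 2 → [4, 2, 2, 0, 6, 9, 2]
i=3: L[3] = 2-0 = 2 → [4, 2, 2, 2, 6, 9, 2]
i=4: L[4] = 2-6 = -4 → [4, 2, 2, 2, -4, 9, 2]
i=5: L[5] = (-4)-9 = -13 → [4, 2, 2, 2, -4, -13, 2]
i=6: L[6] = (-13)-2 = -15 → [4, 2, 2, 2, -4, -13, -15]

[4, 2, 2, 2, -4, -13, -15]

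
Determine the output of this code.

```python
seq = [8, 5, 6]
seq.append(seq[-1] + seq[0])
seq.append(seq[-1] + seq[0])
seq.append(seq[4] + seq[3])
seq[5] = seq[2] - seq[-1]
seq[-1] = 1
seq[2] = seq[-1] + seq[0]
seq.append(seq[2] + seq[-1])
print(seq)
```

append seq[-1]+seq[0] = 6+8 = 14 → [8, 5, 6, 14]
append seq[-1]+seq[0] = 14+8 = 22 → [8, 5, 6, 14, 22]
append seq[4]+seq[3] = 22+14 = 36 → [8, 5, 6, 14, 22, 36]
seq[5] = seq[2]-seq[-1] = 6-36 = -30 → [8, 5, 6, 14, 22, -30]
seq[-1] = 1 → [8, 5, 6, 14, 22, 1]
seq[2] = seq[-1]+seq[0] = 1+8 = 9 → [8, 5, 9, 14, 22, 1]
append seq[2]+seq[-1] = 9+1 = 10 → [8, 5, 9, 14, 22, 1, 10]

[8, 5, 9, 14, 22, 1, 10]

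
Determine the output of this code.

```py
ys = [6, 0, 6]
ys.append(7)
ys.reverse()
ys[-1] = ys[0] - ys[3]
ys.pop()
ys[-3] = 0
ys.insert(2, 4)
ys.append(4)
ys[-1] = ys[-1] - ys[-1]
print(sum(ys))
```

append 7 → [6, 0, 6, 7]
reverse → [7, 6, 0, 6]
ys[-1] = ys[0]-ys[3] = 7-6 = 1 → [7, 6, 0, 1]
pop() removes 1 → [7, 6, 0]
ys[-3] = 0 → [0, 6, 0]
insert 4 at 2 → [0, 6, 4, 0]
append 4 → [0, 6, 4, 0, 4]
ys[-1] = ys[-1]-ys[-1] = 4-4 = 0 → [0, 6, 4, 0, 0]
sum = 10

10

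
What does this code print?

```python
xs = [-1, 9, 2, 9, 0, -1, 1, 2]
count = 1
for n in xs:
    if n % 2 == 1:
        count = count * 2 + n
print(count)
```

123

n=-1: odd, count = 1*2+(-1) = 1
n=9: odd, count = 1*2+9 = 11
n=2: not odd
n=9: odd, count = 11*2+9 = 31
n=0: not odd
n=-1: odd, count = 31*2+(-1) = 61
n=1: odd, count = 61*2+1 = 123
n=2: not odd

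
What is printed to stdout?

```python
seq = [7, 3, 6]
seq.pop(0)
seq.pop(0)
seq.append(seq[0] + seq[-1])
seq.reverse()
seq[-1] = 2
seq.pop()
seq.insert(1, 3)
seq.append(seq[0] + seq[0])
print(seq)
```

[12, 3, 24]

pop(0) removes 7 → [3, 6]
pop(0) removes 3 → [6]
append seq[0]+seq[-1] = 6+6 = 12 → [6, 12]
reverse → [12, 6]
seq[-1] = 2 → [12, 2]
pop() removes 2 → [12]
insert 3 at 1 → [12, 3]
append seq[0]+seq[0] = 12+12 = 24 → [12, 3, 24]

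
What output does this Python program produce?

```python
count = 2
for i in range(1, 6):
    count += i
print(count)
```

i=1: count = 2+1 = 3
i=2: count = 3+2 = 5
i=3: count = 5+3 = 8
i=4: count = 8+4 = 12
i=5: count = 12+5 = 17

17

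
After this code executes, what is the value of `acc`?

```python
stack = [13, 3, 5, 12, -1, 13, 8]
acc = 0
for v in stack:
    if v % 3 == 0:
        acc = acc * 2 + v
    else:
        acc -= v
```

v=13: not %3==0, acc = 0-13 = -13
v=3: %3==0, acc = (-13)*2+3 = -23
v=5: not %3==0, acc = (-23)-5 = -28
v=12: %3==0, acc = (-28)*2+12 = -44
v=-1: not %3==0, acc = (-44)-(-1) = -43
v=13: not %3==0, acc = (-43)-13 = -56
v=8: not %3==0, acc = (-56)-8 = -64

-64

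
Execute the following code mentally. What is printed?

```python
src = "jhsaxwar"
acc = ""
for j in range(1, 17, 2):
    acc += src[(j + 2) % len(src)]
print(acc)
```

awrhawrh

j=1: add src[3]='a' → 'a'
j=3: add src[5]='w' → 'aw'
j=5: add src[7]='r' → 'awr'
j=7: add src[1]='h' → 'awrh'
j=9: add src[3]='a' → 'awrha'
j=11: add src[5]='w' → 'awrhaw'
j=13: add src[7]='r' → 'awrhawr'
j=15: add src[1]='h' → 'awrhawrh'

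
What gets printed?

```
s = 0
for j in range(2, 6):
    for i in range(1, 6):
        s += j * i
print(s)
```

j=2,i=1: s = 0+2 = 2
j=2,i=2: s = 2+4 = 6
j=2,i=3: s = 6+6 = 12
j=2,i=4: s = 12+8 = 20
j=2,i=5: s = 20+10 = 30
j=3,i=1: s = 30+3 = 33
j=3,i=2: s = 33+6 = 39
j=3,i=3: s = 39+9 = 48
j=3,i=4: s = 48+12 = 60
j=3,i=5: s = 60+15 = 75
j=4,i=1: s = 75+4 = 79
j=4,i=2: s = 79+8 = 87
j=4,i=3: s = 87+12 = 99
j=4,i=4: s = 99+16 = 115
j=4,i=5: s = 115+20 = 135
j=5,i=1: s = 135+5 = 140
j=5,i=2: s = 140+10 = 150
j=5,i=3: s = 150+15 = 165
j=5,i=4: s = 165+20 = 185
j=5,i=5: s = 185+25 = 210

210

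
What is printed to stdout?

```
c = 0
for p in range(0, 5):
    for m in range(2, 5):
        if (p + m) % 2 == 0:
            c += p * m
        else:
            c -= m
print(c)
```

27

p=0,m=2: even sum, c = 0+0 = 0
p=0,m=3: odd sum, c = 0-3 = -3
p=0,m=4: even sum, c = (-3)+0 = -3
p=1,m=2: odd sum, c = (-3)-2 = -5
p=1,m=3: even sum, c = (-5)+3 = -2
p=1,m=4: odd sum, c = (-2)-4 = -6
p=2,m=2: even sum, c = (-6)+4 = -2
p=2,m=3: odd sum, c = (-2)-3 = -5
p=2,m=4: even sum, c = (-5)+8 = 3
p=3,m=2: odd sum, c = 3-2 = 1
p=3,m=3: even sum, c = 1+9 = 10
p=3,m=4: odd sum, c = 10-4 = 6
p=4,m=2: even sum, c = 6+8 = 14
p=4,m=3: odd sum, c = 14-3 = 11
p=4,m=4: even sum, c = 11+16 = 27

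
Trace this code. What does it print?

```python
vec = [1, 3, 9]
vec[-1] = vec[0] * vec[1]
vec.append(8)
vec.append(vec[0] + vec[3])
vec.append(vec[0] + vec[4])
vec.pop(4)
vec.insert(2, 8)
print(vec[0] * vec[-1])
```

vec[-1] = vec[0]*vec[1] = 1*3 = 3 → [1, 3, 3]
append 8 → [1, 3, 3, 8]
append vec[0]+vec[3] = 1+8 = 9 → [1, 3, 3, 8, 9]
append vec[0]+vec[4] = 1+9 = 10 → [1, 3, 3, 8, 9, 10]
pop(4) removes 9 → [1, 3, 3, 8, 10]
insert 8 at 2 → [1, 3, 8, 3, 8, 10]
vec[0]*vec[-1] = 1*10 = 10

10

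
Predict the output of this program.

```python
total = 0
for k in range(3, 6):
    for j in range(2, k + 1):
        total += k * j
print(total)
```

121

k=3,j=2: total = 0+6 = 6
k=3,j=3: total = 6+9 = 15
k=4,j=2: total = 15+8 = 23
k=4,j=3: total = 23+12 = 35
k=4,j=4: total = 35+16 = 51
k=5,j=2: total = 51+10 = 61
k=5,j=3: total = 61+15 = 76
k=5,j=4: total = 76+20 = 96
k=5,j=5: total = 96+25 = 121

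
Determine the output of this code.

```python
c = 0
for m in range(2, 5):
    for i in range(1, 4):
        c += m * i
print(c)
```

54

m=2,i=1: c = 0+2 = 2
m=2,i=2: c = 2+4 = 6
m=2,i=3: c = 6+6 = 12
m=3,i=1: c = 12+3 = 15
m=3,i=2: c = 15+6 = 21
m=3,i=3: c = 21+9 = 30
m=4,i=1: c = 30+4 = 34
m=4,i=2: c = 34+8 = 42
m=4,i=3: c = 42+12 = 54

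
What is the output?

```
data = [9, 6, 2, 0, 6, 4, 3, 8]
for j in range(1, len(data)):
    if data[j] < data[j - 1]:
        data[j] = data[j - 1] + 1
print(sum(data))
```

100

j=1: 6<9, data[1] = 9+1 = 10 → [9, 10, 2, 0, 6, 4, 3, 8]
j=2: 2<10, data[2] = 10+1 = 11 → [9, 10, 11, 0, 6, 4, 3, 8]
j=3: 0<11, data[3] = 11+1 = 12 → [9, 10, 11, 12, 6, 4, 3, 8]
j=4: 6<12, data[4] = 12+1 = 13 → [9, 10, 11, 12, 13, 4, 3, 8]
j=5: 4<13, data[5] = 13+1 = 14 → [9, 10, 11, 12, 13, 14, 3, 8]
j=6: 3<14, data[6] = 14+1 = 15 → [9, 10, 11, 12, 13, 14, 15, 8]
j=7: 8<15, data[7] = 15+1 = 16 → [9, 10, 11, 12, 13, 14, 15, 16]
sum = 100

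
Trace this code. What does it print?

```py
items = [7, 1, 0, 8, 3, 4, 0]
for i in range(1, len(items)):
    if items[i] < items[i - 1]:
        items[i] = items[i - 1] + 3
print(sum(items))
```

i=1: 1<7, items[1] = 7+3 = 10 → [7, 10, 0, 8, 3, 4, 0]
i=2: 0<10, items[2] = 10+3 = 13 → [7, 10, 13, 8, 3, 4, 0]
i=3: 8<13, items[3] = 13+3 = 16 → [7, 10, 13, 16, 3, 4, 0]
i=4: 3<16, items[4] = 16+3 = 19 → [7, 10, 13, 16, 19, 4, 0]
i=5: 4<19, items[5] = 19+3 = 22 → [7, 10, 13, 16, 19, 22, 0]
i=6: 0<22, items[6] = 22+3 = 25 → [7, 10, 13, 16, 19, 22, 25]
sum = 112

112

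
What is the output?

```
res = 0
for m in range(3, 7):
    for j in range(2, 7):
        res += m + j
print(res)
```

m=3,j=2: res = 0+5 = 5
m=3,j=3: res = 5+6 = 11
m=3,j=4: res = 11+7 = 18
m=3,j=5: res = 18+8 = 26
m=3,j=6: res = 26+9 = 35
m=4,j=2: res = 35+6 = 41
m=4,j=3: res = 41+7 = 48
m=4,j=4: res = 48+8 = 56
m=4,j=5: res = 56+9 = 65
m=4,j=6: res = 65+10 = 75
m=5,j=2: res = 75+7 = 82
m=5,j=3: res = 82+8 = 90
m=5,j=4: res = 90+9 = 99
m=5,j=5: res = 99+10 = 109
m=5,j=6: res = 109+11 = 120
m=6,j=2: res = 120+8 = 128
m=6,j=3: res = 128+9 = 137
m=6,j=4: res = 137+10 = 147
m=6,j=5: res = 147+11 = 158
m=6,j=6: res = 158+12 = 170

170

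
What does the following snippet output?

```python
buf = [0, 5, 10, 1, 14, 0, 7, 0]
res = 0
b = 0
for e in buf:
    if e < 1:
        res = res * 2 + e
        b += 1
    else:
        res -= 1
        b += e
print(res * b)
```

-720

e=0: <1, res = 0*2+0 = 0; b=1
e=5: not <1, res = 0-1 = -1; b=6
e=10: not <1, res = (-1)-1 = -2; b=16
e=1: not <1, res = (-2)-1 = -3; b=17
e=14: not <1, res = (-3)-1 = -4; b=31
e=0: <1, res = (-4)*2+0 = -8; b=32
e=7: not <1, res = (-8)-1 = -9; b=39
e=0: <1, res = (-9)*2+0 = -18; b=40
res*b = (-18)*40 = -720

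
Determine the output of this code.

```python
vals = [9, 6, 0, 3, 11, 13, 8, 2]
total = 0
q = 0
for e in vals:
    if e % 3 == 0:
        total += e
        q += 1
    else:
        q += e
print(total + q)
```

56

e=9: %3==0, total = 0+9 = 9; q=1
e=6: %3==0, total = 9+6 = 15; q=2
e=0: %3==0, total = 15+0 = 15; q=3
e=3: %3==0, total = 15+3 = 18; q=4
e=11: not %3==0; q=15
e=13: not %3==0; q=28
e=8: not %3==0; q=36
e=2: not %3==0; q=38
total+q = 18+38 = 56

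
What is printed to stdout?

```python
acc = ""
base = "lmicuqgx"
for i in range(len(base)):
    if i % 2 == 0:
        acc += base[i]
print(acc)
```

liug

i=0: add 'l' → 'l'
i=1: skip
i=2: add 'i' → 'li'
i=3: skip
i=4: add 'u' → 'liu'
i=5: skip
i=6: add 'g' → 'liug'
i=7: skip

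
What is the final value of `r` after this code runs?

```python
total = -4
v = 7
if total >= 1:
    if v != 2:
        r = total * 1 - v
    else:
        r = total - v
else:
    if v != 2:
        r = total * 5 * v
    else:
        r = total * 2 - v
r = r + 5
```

-135

total=-4, v=7
total >= 1 is False; v != 2 is True
→ r = total * 5 * v = -140
r = (-140)+5 = -135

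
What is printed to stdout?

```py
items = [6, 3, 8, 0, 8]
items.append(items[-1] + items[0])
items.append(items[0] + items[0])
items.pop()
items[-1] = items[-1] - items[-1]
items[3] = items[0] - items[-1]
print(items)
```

append items[-1]+items[0] = 8+6 = 14 → [6, 3, 8, 0, 8, 14]
append items[0]+items[0] = 6+6 = 12 → [6, 3, 8, 0, 8, 14, 12]
pop() removes 12 → [6, 3, 8, 0, 8, 14]
items[-1] = items[-1]-items[-1] = 14-14 = 0 → [6, 3, 8, 0, 8, 0]
items[3] = items[0]-items[-1] = 6-0 = 6 → [6, 3, 8, 6, 8, 0]

[6, 3, 8, 6, 8, 0]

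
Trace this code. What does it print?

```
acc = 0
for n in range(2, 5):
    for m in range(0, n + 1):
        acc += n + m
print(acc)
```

n=2,m=0: acc = 0+2 = 2
n=2,m=1: acc = 2+3 = 5
n=2,m=2: acc = 5+4 = 9
n=3,m=0: acc = 9+3 = 12
n=3,m=1: acc = 12+4 = 16
n=3,m=2: acc = 16+5 = 21
n=3,m=3: acc = 21+6 = 27
n=4,m=0: acc = 27+4 = 31
n=4,m=1: acc = 31+5 = 36
n=4,m=2: acc = 36+6 = 42
n=4,m=3: acc = 42+7 = 49
n=4,m=4: acc = 49+8 = 57

57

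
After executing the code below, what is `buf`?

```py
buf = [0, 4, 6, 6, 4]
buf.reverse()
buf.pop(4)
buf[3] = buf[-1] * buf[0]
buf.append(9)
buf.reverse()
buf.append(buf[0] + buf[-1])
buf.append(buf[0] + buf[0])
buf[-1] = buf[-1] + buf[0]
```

reverse → [4, 6, 6, 4, 0]
pop(4) removes 0 → [4, 6, 6, 4]
buf[3] = buf[-1]*buf[0] = 4*4 = 16 → [4, 6, 6, 16]
append 9 → [4, 6, 6, 16, 9]
reverse → [9, 16, 6, 6, 4]
append buf[0]+buf[-1] = 9+4 = 13 → [9, 16, 6, 6, 4, 13]
append buf[0]+buf[0] = 9+9 = 18 → [9, 16, 6, 6, 4, 13, 18]
buf[-1] = buf[-1]+buf[0] = 18+9 = 27 → [9, 16, 6, 6, 4, 13, 27]

[9, 16, 6, 6, 4, 13, 27]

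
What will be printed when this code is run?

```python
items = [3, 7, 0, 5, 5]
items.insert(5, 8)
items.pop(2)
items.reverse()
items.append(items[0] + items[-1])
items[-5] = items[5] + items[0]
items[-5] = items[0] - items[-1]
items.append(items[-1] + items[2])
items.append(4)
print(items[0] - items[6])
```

-8

insert 8 at 5 → [3, 7, 0, 5, 5, 8]
pop(2) removes 0 → [3, 7, 5, 5, 8]
reverse → [8, 5, 5, 7, 3]
append items[0]+items[-1] = 8+3 = 11 → [8, 5, 5, 7, 3, 11]
items[-5] = items[5]+items[0] = 11+8 = 19 → [8, 19, 5, 7, 3, 11]
items[-5] = items[0]-items[-1] = 8-11 = -3 → [8, -3, 5, 7, 3, 11]
append items[-1]+items[2] = 11+5 = 16 → [8, -3, 5, 7, 3, 11, 16]
append 4 → [8, -3, 5, 7, 3, 11, 16, 4]
items[0]-items[6] = 8-16 = -8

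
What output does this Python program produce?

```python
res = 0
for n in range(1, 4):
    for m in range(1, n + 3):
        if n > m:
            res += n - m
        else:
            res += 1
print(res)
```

n=1,m=1: not 1>1, res = 0+1 = 1
n=1,m=2: not 1>2, res = 1+1 = 2
n=1,m=3: not 1>3, res = 2+1 = 3
n=2,m=1: 2>1, res = 3+1 = 4
n=2,m=2: not 2>2, res = 4+1 = 5
n=2,m=3: not 2>3, res = 5+1 = 6
n=2,m=4: not 2>4, res = 6+1 = 7
n=3,m=1: 3>1, res = 7+2 = 9
n=3,m=2: 3>2, res = 9+1 = 10
n=3,m=3: not 3>3, res = 10+1 = 11
n=3,m=4: not 3>4, res = 11+1 = 12
n=3,m=5: not 3>5, res = 12+1 = 13

13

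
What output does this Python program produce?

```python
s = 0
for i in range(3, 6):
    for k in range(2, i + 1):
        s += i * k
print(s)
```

i=3,k=2: s = 0+6 = 6
i=3,k=3: s = 6+9 = 15
i=4,k=2: s = 15+8 = 23
i=4,k=3: s = 23+12 = 35
i=4,k=4: s = 35+16 = 51
i=5,k=2: s = 51+10 = 61
i=5,k=3: s = 61+15 = 76
i=5,k=4: s = 76+20 = 96
i=5,k=5: s = 96+25 = 121

121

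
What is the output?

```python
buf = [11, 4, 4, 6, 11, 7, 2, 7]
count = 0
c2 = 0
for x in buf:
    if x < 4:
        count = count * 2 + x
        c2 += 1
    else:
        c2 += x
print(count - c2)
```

-49

x=11: not <4; c2=11
x=4: not <4; c2=15
x=4: not <4; c2=19
x=6: not <4; c2=25
x=11: not <4; c2=36
x=7: not <4; c2=43
x=2: <4, count = 0*2+2 = 2; c2=44
x=7: not <4; c2=51
count-c2 = 2-51 = -49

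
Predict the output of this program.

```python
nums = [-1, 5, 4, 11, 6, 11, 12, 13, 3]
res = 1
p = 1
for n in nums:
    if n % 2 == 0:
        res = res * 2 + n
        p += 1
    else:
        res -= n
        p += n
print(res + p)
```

-20

n=-1: not even, res = 1-(-1) = 2; p=0
n=5: not even, res = 2-5 = -3; p=5
n=4: even, res = (-3)*2+4 = -2; p=6
n=11: not even, res = (-2)-11 = -13; p=17
n=6: even, res = (-13)*2+6 = -20; p=18
n=11: not even, res = (-20)-11 = -31; p=29
n=12: even, res = (-31)*2+12 = -50; p=30
n=13: not even, res = (-50)-13 = -63; p=43
n=3: not even, res = (-63)-3 = -66; p=46
res+p = (-66)+46 = -20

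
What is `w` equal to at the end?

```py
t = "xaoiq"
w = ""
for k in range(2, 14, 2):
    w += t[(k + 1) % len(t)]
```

k=2: add t[3]='i' → 'i'
k=4: add t[0]='x' → 'ix'
k=6: add t[2]='o' → 'ixo'
k=8: add t[4]='q' → 'ixoq'
k=10: add t[1]='a' → 'ixoqa'
k=12: add t[3]='i' → 'ixoqai'

'ixoqai'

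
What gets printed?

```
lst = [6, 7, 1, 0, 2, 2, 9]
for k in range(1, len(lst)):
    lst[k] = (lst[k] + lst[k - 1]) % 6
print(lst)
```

[6, 1, 2, 2, 4, 0, 3]

k=1: lst[1] = (7+6)%6 = 1 → [6, 1, 1, 0, 2, 2, 9]
k=2: lst[2] = (1+1)%6 = 2 → [6, 1, 2, 0, 2, 2, 9]
k=3: lst[3] = (0+2)%6 = 2 → [6, 1, 2, 2, 2, 2, 9]
k=4: lst[4] = (2+2)%6 = 4 → [6, 1, 2, 2, 4, 2, 9]
k=5: lst[5] = (2+4)%6 = 0 → [6, 1, 2, 2, 4, 0, 9]
k=6: lst[6] = (9+0)%6 = 3 → [6, 1, 2, 2, 4, 0, 3]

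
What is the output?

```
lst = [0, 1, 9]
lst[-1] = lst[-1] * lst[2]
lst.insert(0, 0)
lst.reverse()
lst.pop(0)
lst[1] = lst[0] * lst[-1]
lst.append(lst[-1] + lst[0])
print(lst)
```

lst[-1] = lst[-1]*lst[2] = 9*9 = 81 → [0, 1, 81]
insert 0 at 0 → [0, 0, 1, 81]
reverse → [81, 1, 0, 0]
pop(0) removes 81 → [1, 0, 0]
lst[1] = lst[0]*lst[-1] = 1*0 = 0 → [1, 0, 0]
append lst[-1]+lst[0] = 0+1 = 1 → [1, 0, 0, 1]

[1, 0, 0, 1]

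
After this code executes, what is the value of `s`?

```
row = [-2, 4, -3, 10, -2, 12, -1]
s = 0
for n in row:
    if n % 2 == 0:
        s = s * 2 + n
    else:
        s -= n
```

n=-2: even, s = 0*2+(-2) = -2
n=4: even, s = (-2)*2+4 = 0
n=-3: not even, s = 0-(-3) = 3
n=10: even, s = 3*2+10 = 16
n=-2: even, s = 16*2+(-2) = 30
n=12: even, s = 30*2+12 = 72
n=-1: not even, s = 72-(-1) = 73

73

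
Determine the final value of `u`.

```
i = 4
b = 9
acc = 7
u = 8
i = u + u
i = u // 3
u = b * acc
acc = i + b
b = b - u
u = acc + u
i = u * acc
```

74

i = 8+8 = 16
i = 8//3 = 2
u = 9*7 = 63
acc = 2+9 = 11
b = 9-63 = -54
u = 11+63 = 74
i = 74*11 = 814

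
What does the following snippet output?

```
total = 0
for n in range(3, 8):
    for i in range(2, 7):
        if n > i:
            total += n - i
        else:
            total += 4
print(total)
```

75

n=3,i=2: 3>2, total = 0+1 = 1
n=3,i=3: not 3>3, total = 1+4 = 5
n=3,i=4: not 3>4, total = 5+4 = 9
n=3,i=5: not 3>5, total = 9+4 = 13
n=3,i=6: not 3>6, total = 13+4 = 17
n=4,i=2: 4>2, total = 17+2 = 19
n=4,i=3: 4>3, total = 19+1 = 20
n=4,i=4: not 4>4, total = 20+4 = 24
n=4,i=5: not 4>5, total = 24+4 = 28
n=4,i=6: not 4>6, total = 28+4 = 32
n=5,i=2: 5>2, total = 32+3 = 35
n=5,i=3: 5>3, total = 35+2 = 37
n=5,i=4: 5>4, total = 37+1 = 38
n=5,i=5: not 5>5, total = 38+4 = 42
n=5,i=6: not 5>6, total = 42+4 = 46
n=6,i=2: 6>2, total = 46+4 = 50
n=6,i=3: 6>3, total = 50+3 = 53
n=6,i=4: 6>4, total = 53+2 = 55
n=6,i=5: 6>5, total = 55+1 = 56
n=6,i=6: not 6>6, total = 56+4 = 60
n=7,i=2: 7>2, total = 60+5 = 65
n=7,i=3: 7>3, total = 65+4 = 69
n=7,i=4: 7>4, total = 69+3 = 72
n=7,i=5: 7>5, total = 72+2 = 74
n=7,i=6: 7>6, total = 74+1 = 75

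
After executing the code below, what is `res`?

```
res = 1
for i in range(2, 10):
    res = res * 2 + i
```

1013

i=2: res = 1*2+2 = 4
i=3: res = 4*2+3 = 11
i=4: res = 11*2+4 = 26
i=5: res = 26*2+5 = 57
i=6: res = 57*2+6 = 120
i=7: res = 120*2+7 = 247
i=8: res = 247*2+8 = 502
i=9: res = 502*2+9 = 1013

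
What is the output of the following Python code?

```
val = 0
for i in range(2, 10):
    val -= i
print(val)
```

i=2: val = 0-2 = -2
i=3: val = (-2)-3 = -5
i=4: val = (-5)-4 = -9
i=5: val = (-9)-5 = -14
i=6: val = (-14)-6 = -20
i=7: val = (-20)-7 = -27
i=8: val = (-27)-8 = -35
i=9: val = (-35)-9 = -44

-44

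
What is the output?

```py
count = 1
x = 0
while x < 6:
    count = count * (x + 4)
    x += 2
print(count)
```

192

x=0: count = 1*4 = 4
x=2: count = 4*6 = 24
x=4: count = 24*8 = 192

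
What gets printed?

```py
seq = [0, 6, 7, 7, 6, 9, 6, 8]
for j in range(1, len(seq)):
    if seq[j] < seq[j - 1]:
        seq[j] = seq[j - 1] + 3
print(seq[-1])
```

19

j=1: 6>=0, unchanged → [0, 6, 7, 7, 6, 9, 6, 8]
j=2: 7>=6, unchanged → [0, 6, 7, 7, 6, 9, 6, 8]
j=3: 7>=7, unchanged → [0, 6, 7, 7, 6, 9, 6, 8]
j=4: 6<7, seq[4] = 7+3 = 10 → [0, 6, 7, 7, 10, 9, 6, 8]
j=5: 9<10, seq[5] = 10+3 = 13 → [0, 6, 7, 7, 10, 13, 6, 8]
j=6: 6<13, seq[6] = 13+3 = 16 → [0, 6, 7, 7, 10, 13, 16, 8]
j=7: 8<16, seq[7] = 16+3 = 19 → [0, 6, 7, 7, 10, 13, 16, 19]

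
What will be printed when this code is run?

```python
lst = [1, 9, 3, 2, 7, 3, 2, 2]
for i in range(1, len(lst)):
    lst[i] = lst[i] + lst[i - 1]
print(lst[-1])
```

i=1: lst[1] = 9+1 = 10 → [1, 10, 3, 2, 7, 3, 2, 2]
i=2: lst[2] = 3+10 = 13 → [1, 10, 13, 2, 7, 3, 2, 2]
i=3: lst[3] = 2+13 = 15 → [1, 10, 13, 15, 7, 3, 2, 2]
i=4: lst[4] = 7+15 = 22 → [1, 10, 13, 15, 22, 3, 2, 2]
i=5: lst[5] = 3+22 = 25 → [1, 10, 13, 15, 22, 25, 2, 2]
i=6: lst[6] = 2+25 = 27 → [1, 10, 13, 15, 22, 25, 27, 2]
i=7: lst[7] = 2+27 = 29 → [1, 10, 13, 15, 22, 25, 27, 29]

29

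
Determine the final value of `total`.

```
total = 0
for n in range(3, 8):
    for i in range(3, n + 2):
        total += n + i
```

n=3,i=3: total = 0+6 = 6
n=3,i=4: total = 6+7 = 13
n=4,i=3: total = 13+7 = 20
n=4,i=4: total = 20+8 = 28
n=4,i=5: total = 28+9 = 37
n=5,i=3: total = 37+8 = 45
n=5,i=4: total = 45+9 = 54
n=5,i=5: total = 54+10 = 64
n=5,i=6: total = 64+11 = 75
n=6,i=3: total = 75+9 = 84
n=6,i=4: total = 84+10 = 94
n=6,i=5: total = 94+11 = 105
n=6,i=6: total = 105+12 = 117
n=6,i=7: total = 117+13 = 130
n=7,i=3: total = 130+10 = 140
n=7,i=4: total = 140+11 = 151
n=7,i=5: total = 151+12 = 163
n=7,i=6: total = 163+13 = 176
n=7,i=7: total = 176+14 = 190
n=7,i=8: total = 190+15 = 205

205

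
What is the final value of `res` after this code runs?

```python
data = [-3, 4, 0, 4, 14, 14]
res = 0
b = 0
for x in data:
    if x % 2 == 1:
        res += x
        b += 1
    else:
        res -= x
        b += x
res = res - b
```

-76

x=-3: odd, res = 0+(-3) = -3; b=1
x=4: not odd, res = (-3)-4 = -7; b=5
x=0: not odd, res = (-7)-0 = -7; b=5
x=4: not odd, res = (-7)-4 = -11; b=9
x=14: not odd, res = (-11)-14 = -25; b=23
x=14: not odd, res = (-25)-14 = -39; b=37
res-b = (-39)-37 = -76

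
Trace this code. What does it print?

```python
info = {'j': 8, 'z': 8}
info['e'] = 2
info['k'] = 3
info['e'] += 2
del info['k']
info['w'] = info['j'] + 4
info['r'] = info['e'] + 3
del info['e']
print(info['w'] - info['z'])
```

4

info['e'] = 2 → {'j': 8, 'z': 8, 'e': 2}
info['k'] = 3 → {'j': 8, 'z': 8, 'e': 2, 'k': 3}
info['e'] = 2+2 = 4 → {'j': 8, 'z': 8, 'e': 4, 'k': 3}
del 'k' → {'j': 8, 'z': 8, 'e': 4}
info['w'] = info['j']+4 = 12 → {'j': 8, 'z': 8, 'e': 4, 'w': 12}
info['r'] = info['e']+3 = 7 → {'j': 8, 'z': 8, 'e': 4, 'w': 12, 'r': 7}
del 'e' → {'j': 8, 'z': 8, 'w': 12, 'r': 7}
info['w']-info['z'] = 12-8 = 4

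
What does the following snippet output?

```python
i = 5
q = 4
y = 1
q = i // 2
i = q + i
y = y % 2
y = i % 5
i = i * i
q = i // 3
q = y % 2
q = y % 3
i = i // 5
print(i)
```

9

q = 5//2 = 2
i = 2+5 = 7
y = 1%2 = 1
y = 7%5 = 2
i = 7*7 = 49
q = 49//3 = 16
q = 2%2 = 0
q = 2%3 = 2
i = 49//5 = 9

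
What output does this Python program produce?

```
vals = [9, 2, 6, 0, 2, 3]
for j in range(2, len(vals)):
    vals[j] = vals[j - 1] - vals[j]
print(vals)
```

j=2: vals[2] = 2-6 = -4 → [9, 2, -4, 0, 2, 3]
j=3: vals[3] = (-4)-0 = -4 → [9, 2, -4, -4, 2, 3]
j=4: vals[4] = (-4)-2 = -6 → [9, 2, -4, -4, -6, 3]
j=5: vals[5] = (-6)-3 = -9 → [9, 2, -4, -4, -6, -9]

[9, 2, -4, -4, -6, -9]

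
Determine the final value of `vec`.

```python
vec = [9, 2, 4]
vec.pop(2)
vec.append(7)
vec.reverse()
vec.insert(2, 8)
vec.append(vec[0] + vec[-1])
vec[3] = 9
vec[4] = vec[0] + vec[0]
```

[7, 2, 8, 9, 14]

pop(2) removes 4 → [9, 2]
append 7 → [9, 2, 7]
reverse → [7, 2, 9]
insert 8 at 2 → [7, 2, 8, 9]
append vec[0]+vec[-1] = 7+9 = 16 → [7, 2, 8, 9, 16]
vec[3] = 9 → [7, 2, 8, 9, 16]
vec[4] = vec[0]+vec[0] = 7+7 = 14 → [7, 2, 8, 9, 14]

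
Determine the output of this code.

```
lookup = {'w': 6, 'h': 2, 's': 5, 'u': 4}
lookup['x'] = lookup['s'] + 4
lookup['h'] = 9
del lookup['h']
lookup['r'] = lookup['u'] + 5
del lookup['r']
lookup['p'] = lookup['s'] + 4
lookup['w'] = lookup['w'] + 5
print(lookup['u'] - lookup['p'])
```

-5

lookup['x'] = lookup['s']+4 = 9 → {'w': 6, 'h': 2, 's': 5, 'u': 4, 'x': 9}
lookup['h'] = 9 → {'w': 6, 'h': 9, 's': 5, 'u': 4, 'x': 9}
del 'h' → {'w': 6, 's': 5, 'u': 4, 'x': 9}
lookup['r'] = lookup['u']+5 = 9 → {'w': 6, 's': 5, 'u': 4, 'x': 9, 'r': 9}
del 'r' → {'w': 6, 's': 5, 'u': 4, 'x': 9}
lookup['p'] = lookup['s']+4 = 9 → {'w': 6, 's': 5, 'u': 4, 'x': 9, 'p': 9}
lookup['w'] = lookup['w']+5 = 11 → {'w': 11, 's': 5, 'u': 4, 'x': 9, 'p': 9}
lookup['u']-lookup['p'] = 4-9 = -5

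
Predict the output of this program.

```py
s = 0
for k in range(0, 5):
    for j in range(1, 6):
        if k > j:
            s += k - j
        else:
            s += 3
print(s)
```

k=0,j=1: not 0>1, s = 0+3 = 3
k=0,j=2: not 0>2, s = 3+3 = 6
k=0,j=3: not 0>3, s = 6+3 = 9
k=0,j=4: not 0>4, s = 9+3 = 12
k=0,j=5: not 0>5, s = 12+3 = 15
k=1,j=1: not 1>1, s = 15+3 = 18
k=1,j=2: not 1>2, s = 18+3 = 21
k=1,j=3: not 1>3, s = 21+3 = 24
k=1,j=4: not 1>4, s = 24+3 = 27
k=1,j=5: not 1>5, s = 27+3 = 30
k=2,j=1: 2>1, s = 30+1 = 31
k=2,j=2: not 2>2, s = 31+3 = 34
k=2,j=3: not 2>3, s = 34+3 = 37
k=2,j=4: not 2>4, s = 37+3 = 40
k=2,j=5: not 2>5, s = 40+3 = 43
k=3,j=1: 3>1, s = 43+2 = 45
k=3,j=2: 3>2, s = 45+1 = 46
k=3,j=3: not 3>3, s = 46+3 = 49
k=3,j=4: not 3>4, s = 49+3 = 52
k=3,j=5: not 3>5, s = 52+3 = 55
k=4,j=1: 4>1, s = 55+3 = 58
k=4,j=2: 4>2, s = 58+2 = 60
k=4,j=3: 4>3, s = 60+1 = 61
k=4,j=4: not 4>4, s = 61+3 = 64
k=4,j=5: not 4>5, s = 64+3 = 67

67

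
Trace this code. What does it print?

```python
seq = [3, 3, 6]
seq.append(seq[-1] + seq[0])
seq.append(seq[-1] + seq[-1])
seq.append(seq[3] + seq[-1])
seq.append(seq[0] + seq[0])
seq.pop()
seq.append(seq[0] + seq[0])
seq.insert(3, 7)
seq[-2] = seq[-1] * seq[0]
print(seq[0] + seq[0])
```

6

append seq[-1]+seq[0] = 6+3 = 9 → [3, 3, 6, 9]
append seq[-1]+seq[-1] = 9+9 = 18 → [3, 3, 6, 9, 18]
append seq[3]+seq[-1] = 9+18 = 27 → [3, 3, 6, 9, 18, 27]
append seq[0]+seq[0] = 3+3 = 6 → [3, 3, 6, 9, 18, 27, 6]
pop() removes 6 → [3, 3, 6, 9, 18, 27]
append seq[0]+seq[0] = 3+3 = 6 → [3, 3, 6, 9, 18, 27, 6]
insert 7 at 3 → [3, 3, 6, 7, 9, 18, 27, 6]
seq[-2] = seq[-1]*seq[0] = 6*3 = 18 → [3, 3, 6, 7, 9, 18, 18, 6]
seq[0]+seq[0] = 3+3 = 6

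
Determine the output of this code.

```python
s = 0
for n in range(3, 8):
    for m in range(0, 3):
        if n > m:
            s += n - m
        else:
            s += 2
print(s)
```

60

n=3,m=0: 3>0, s = 0+3 = 3
n=3,m=1: 3>1, s = 3+2 = 5
n=3,m=2: 3>2, s = 5+1 = 6
n=4,m=0: 4>0, s = 6+4 = 10
n=4,m=1: 4>1, s = 10+3 = 13
n=4,m=2: 4>2, s = 13+2 = 15
n=5,m=0: 5>0, s = 15+5 = 20
n=5,m=1: 5>1, s = 20+4 = 24
n=5,m=2: 5>2, s = 24+3 = 27
n=6,m=0: 6>0, s = 27+6 = 33
n=6,m=1: 6>1, s = 33+5 = 38
n=6,m=2: 6>2, s = 38+4 = 42
n=7,m=0: 7>0, s = 42+7 = 49
n=7,m=1: 7>1, s = 49+6 = 55
n=7,m=2: 7>2, s = 55+5 = 60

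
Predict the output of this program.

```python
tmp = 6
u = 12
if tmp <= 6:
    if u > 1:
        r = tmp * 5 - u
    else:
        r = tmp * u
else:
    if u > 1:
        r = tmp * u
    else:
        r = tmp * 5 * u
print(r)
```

18

tmp=6, u=12
tmp <= 6 is True; u > 1 is True
→ r = tmp * 5 - u = 18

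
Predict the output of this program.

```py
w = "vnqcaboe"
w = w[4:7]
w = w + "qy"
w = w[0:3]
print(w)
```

slice [4:7] → 'abo'
+ 'qy' → 'aboqy'
slice [0:3] → 'abo'

abo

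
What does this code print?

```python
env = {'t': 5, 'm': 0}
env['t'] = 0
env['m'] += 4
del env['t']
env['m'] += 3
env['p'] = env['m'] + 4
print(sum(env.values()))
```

18

env['t'] = 0 → {'t': 0, 'm': 0}
env['m'] = 0+4 = 4 → {'t': 0, 'm': 4}
del 't' → {'m': 4}
env['m'] = 4+3 = 7 → {'m': 7}
env['p'] = env['m']+4 = 11 → {'m': 7, 'p': 11}
sum of values = 18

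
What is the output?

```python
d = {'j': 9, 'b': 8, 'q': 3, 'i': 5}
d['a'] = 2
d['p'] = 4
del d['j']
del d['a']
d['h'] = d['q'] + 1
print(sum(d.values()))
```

24

d['a'] = 2 → {'j': 9, 'b': 8, 'q': 3, 'i': 5, 'a': 2}
d['p'] = 4 → {'j': 9, 'b': 8, 'q': 3, 'i': 5, 'a': 2, 'p': 4}
del 'j' → {'b': 8, 'q': 3, 'i': 5, 'a': 2, 'p': 4}
del 'a' → {'b': 8, 'q': 3, 'i': 5, 'p': 4}
d['h'] = d['q']+1 = 4 → {'b': 8, 'q': 3, 'i': 5, 'p': 4, 'h': 4}
sum of values = 24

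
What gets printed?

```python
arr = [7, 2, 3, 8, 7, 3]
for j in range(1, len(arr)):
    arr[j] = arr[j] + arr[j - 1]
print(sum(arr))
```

j=1: arr[1] = 2+7 = 9 → [7, 9, 3, 8, 7, 3]
j=2: arr[2] = 3+9 = 12 → [7, 9, 12, 8, 7, 3]
j=3: arr[3] = 8+12 = 20 → [7, 9, 12, 20, 7, 3]
j=4: arr[4] = 7+20 = 27 → [7, 9, 12, 20, 27, 3]
j=5: arr[5] = 3+27 = 30 → [7, 9, 12, 20, 27, 30]
sum = 105

105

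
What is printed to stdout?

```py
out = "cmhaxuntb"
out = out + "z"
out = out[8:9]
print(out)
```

b

+ 'z' → 'cmhaxuntbz'
slice [8:9] → 'b'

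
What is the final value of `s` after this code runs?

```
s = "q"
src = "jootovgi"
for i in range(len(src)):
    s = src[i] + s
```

'igvotoojq'

i=0: prepend 'j' → 'jq'
i=1: prepend 'o' → 'ojq'
i=2: prepend 'o' → 'oojq'
i=3: prepend 't' → 'toojq'
i=4: prepend 'o' → 'otoojq'
i=5: prepend 'v' → 'votoojq'
i=6: prepend 'g' → 'gvotoojq'
i=7: prepend 'i' → 'igvotoojq'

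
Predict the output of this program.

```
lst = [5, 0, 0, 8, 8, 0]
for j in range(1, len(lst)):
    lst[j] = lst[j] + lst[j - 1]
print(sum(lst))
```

70

j=1: lst[1] = 0+5 = 5 → [5, 5, 0, 8, 8, 0]
j=2: lst[2] = 0+5 = 5 → [5, 5, 5, 8, 8, 0]
j=3: lst[3] = 8+5 = 13 → [5, 5, 5, 13, 8, 0]
j=4: lst[4] = 8+13 = 21 → [5, 5, 5, 13, 21, 0]
j=5: lst[5] = 0+21 = 21 → [5, 5, 5, 13, 21, 21]
sum = 70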